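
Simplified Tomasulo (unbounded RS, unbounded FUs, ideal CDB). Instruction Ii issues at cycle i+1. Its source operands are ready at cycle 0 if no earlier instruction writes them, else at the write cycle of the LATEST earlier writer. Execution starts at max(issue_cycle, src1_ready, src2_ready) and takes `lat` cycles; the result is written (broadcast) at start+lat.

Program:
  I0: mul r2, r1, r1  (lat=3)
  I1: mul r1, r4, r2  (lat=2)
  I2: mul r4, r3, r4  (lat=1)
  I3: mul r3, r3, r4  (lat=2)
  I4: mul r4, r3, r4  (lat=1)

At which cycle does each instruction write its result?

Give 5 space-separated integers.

I0 mul r2: issue@1 deps=(None,None) exec_start@1 write@4
I1 mul r1: issue@2 deps=(None,0) exec_start@4 write@6
I2 mul r4: issue@3 deps=(None,None) exec_start@3 write@4
I3 mul r3: issue@4 deps=(None,2) exec_start@4 write@6
I4 mul r4: issue@5 deps=(3,2) exec_start@6 write@7

Answer: 4 6 4 6 7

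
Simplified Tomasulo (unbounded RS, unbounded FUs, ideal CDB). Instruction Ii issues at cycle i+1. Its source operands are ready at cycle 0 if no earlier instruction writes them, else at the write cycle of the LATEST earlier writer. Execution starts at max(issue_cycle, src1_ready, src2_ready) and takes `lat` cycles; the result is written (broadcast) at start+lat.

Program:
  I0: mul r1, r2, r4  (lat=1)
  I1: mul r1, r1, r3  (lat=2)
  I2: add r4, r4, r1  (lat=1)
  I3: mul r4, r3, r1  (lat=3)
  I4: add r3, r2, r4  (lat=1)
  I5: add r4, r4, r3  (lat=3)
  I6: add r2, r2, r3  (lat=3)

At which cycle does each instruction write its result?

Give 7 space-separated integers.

I0 mul r1: issue@1 deps=(None,None) exec_start@1 write@2
I1 mul r1: issue@2 deps=(0,None) exec_start@2 write@4
I2 add r4: issue@3 deps=(None,1) exec_start@4 write@5
I3 mul r4: issue@4 deps=(None,1) exec_start@4 write@7
I4 add r3: issue@5 deps=(None,3) exec_start@7 write@8
I5 add r4: issue@6 deps=(3,4) exec_start@8 write@11
I6 add r2: issue@7 deps=(None,4) exec_start@8 write@11

Answer: 2 4 5 7 8 11 11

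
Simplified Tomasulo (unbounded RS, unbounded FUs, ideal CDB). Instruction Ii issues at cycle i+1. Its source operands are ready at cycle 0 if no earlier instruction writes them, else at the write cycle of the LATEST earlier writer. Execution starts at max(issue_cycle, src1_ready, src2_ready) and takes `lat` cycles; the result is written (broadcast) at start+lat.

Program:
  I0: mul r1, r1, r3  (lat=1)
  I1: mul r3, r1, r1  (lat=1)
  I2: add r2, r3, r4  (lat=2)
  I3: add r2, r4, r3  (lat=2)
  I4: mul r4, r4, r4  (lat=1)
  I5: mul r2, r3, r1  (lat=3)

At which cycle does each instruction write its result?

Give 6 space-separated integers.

Answer: 2 3 5 6 6 9

Derivation:
I0 mul r1: issue@1 deps=(None,None) exec_start@1 write@2
I1 mul r3: issue@2 deps=(0,0) exec_start@2 write@3
I2 add r2: issue@3 deps=(1,None) exec_start@3 write@5
I3 add r2: issue@4 deps=(None,1) exec_start@4 write@6
I4 mul r4: issue@5 deps=(None,None) exec_start@5 write@6
I5 mul r2: issue@6 deps=(1,0) exec_start@6 write@9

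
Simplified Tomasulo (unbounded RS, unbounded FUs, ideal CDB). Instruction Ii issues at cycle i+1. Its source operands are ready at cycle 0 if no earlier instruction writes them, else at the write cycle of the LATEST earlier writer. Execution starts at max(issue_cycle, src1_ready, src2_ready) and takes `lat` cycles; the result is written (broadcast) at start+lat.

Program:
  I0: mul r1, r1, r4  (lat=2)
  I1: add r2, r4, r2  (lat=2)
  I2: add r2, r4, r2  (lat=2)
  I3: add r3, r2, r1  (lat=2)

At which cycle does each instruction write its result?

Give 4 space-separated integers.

Answer: 3 4 6 8

Derivation:
I0 mul r1: issue@1 deps=(None,None) exec_start@1 write@3
I1 add r2: issue@2 deps=(None,None) exec_start@2 write@4
I2 add r2: issue@3 deps=(None,1) exec_start@4 write@6
I3 add r3: issue@4 deps=(2,0) exec_start@6 write@8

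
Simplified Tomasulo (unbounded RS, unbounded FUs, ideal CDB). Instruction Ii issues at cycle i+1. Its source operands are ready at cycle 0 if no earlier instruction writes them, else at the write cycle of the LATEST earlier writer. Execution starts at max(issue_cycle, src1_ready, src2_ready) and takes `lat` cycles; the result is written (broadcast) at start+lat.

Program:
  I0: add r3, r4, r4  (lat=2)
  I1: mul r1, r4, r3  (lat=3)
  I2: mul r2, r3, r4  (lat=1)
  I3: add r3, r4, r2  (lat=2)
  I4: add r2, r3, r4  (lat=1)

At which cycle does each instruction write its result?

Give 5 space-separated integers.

Answer: 3 6 4 6 7

Derivation:
I0 add r3: issue@1 deps=(None,None) exec_start@1 write@3
I1 mul r1: issue@2 deps=(None,0) exec_start@3 write@6
I2 mul r2: issue@3 deps=(0,None) exec_start@3 write@4
I3 add r3: issue@4 deps=(None,2) exec_start@4 write@6
I4 add r2: issue@5 deps=(3,None) exec_start@6 write@7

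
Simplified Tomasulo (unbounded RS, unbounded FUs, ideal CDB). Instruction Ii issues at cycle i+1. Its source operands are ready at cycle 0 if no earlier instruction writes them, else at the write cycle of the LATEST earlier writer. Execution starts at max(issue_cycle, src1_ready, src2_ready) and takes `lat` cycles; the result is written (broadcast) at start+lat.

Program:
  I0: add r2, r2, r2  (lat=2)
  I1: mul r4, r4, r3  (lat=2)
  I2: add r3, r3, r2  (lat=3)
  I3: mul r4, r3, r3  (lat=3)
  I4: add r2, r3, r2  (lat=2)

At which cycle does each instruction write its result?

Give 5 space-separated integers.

Answer: 3 4 6 9 8

Derivation:
I0 add r2: issue@1 deps=(None,None) exec_start@1 write@3
I1 mul r4: issue@2 deps=(None,None) exec_start@2 write@4
I2 add r3: issue@3 deps=(None,0) exec_start@3 write@6
I3 mul r4: issue@4 deps=(2,2) exec_start@6 write@9
I4 add r2: issue@5 deps=(2,0) exec_start@6 write@8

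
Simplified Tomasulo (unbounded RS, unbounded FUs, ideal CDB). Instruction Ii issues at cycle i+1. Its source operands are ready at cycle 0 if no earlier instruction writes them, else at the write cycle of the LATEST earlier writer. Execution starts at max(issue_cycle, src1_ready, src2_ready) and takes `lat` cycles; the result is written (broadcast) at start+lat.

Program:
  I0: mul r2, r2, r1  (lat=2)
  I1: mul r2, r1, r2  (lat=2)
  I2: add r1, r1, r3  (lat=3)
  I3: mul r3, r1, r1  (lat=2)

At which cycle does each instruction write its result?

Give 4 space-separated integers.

Answer: 3 5 6 8

Derivation:
I0 mul r2: issue@1 deps=(None,None) exec_start@1 write@3
I1 mul r2: issue@2 deps=(None,0) exec_start@3 write@5
I2 add r1: issue@3 deps=(None,None) exec_start@3 write@6
I3 mul r3: issue@4 deps=(2,2) exec_start@6 write@8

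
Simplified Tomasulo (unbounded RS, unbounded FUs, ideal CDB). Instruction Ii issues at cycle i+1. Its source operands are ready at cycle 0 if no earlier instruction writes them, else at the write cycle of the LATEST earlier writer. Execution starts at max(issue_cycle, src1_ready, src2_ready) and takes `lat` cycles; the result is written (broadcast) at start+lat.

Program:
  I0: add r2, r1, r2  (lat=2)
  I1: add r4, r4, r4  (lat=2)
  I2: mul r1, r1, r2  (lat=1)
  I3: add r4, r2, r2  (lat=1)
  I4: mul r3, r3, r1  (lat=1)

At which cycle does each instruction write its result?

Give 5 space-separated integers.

I0 add r2: issue@1 deps=(None,None) exec_start@1 write@3
I1 add r4: issue@2 deps=(None,None) exec_start@2 write@4
I2 mul r1: issue@3 deps=(None,0) exec_start@3 write@4
I3 add r4: issue@4 deps=(0,0) exec_start@4 write@5
I4 mul r3: issue@5 deps=(None,2) exec_start@5 write@6

Answer: 3 4 4 5 6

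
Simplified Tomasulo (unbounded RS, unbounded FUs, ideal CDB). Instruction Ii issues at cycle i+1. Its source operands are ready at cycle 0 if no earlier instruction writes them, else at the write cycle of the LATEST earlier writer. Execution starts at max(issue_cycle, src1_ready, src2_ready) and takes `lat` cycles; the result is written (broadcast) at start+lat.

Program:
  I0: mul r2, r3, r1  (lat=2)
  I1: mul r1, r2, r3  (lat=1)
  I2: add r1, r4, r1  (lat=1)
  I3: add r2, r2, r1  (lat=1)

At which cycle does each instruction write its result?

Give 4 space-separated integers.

I0 mul r2: issue@1 deps=(None,None) exec_start@1 write@3
I1 mul r1: issue@2 deps=(0,None) exec_start@3 write@4
I2 add r1: issue@3 deps=(None,1) exec_start@4 write@5
I3 add r2: issue@4 deps=(0,2) exec_start@5 write@6

Answer: 3 4 5 6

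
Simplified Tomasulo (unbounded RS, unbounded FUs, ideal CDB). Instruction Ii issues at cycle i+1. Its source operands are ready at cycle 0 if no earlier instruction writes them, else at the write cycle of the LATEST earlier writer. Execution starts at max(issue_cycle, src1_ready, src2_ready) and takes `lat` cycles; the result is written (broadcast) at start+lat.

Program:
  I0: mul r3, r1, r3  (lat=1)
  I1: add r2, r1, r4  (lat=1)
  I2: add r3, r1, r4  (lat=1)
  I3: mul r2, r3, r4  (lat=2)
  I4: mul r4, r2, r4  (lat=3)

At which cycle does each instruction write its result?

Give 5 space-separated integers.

I0 mul r3: issue@1 deps=(None,None) exec_start@1 write@2
I1 add r2: issue@2 deps=(None,None) exec_start@2 write@3
I2 add r3: issue@3 deps=(None,None) exec_start@3 write@4
I3 mul r2: issue@4 deps=(2,None) exec_start@4 write@6
I4 mul r4: issue@5 deps=(3,None) exec_start@6 write@9

Answer: 2 3 4 6 9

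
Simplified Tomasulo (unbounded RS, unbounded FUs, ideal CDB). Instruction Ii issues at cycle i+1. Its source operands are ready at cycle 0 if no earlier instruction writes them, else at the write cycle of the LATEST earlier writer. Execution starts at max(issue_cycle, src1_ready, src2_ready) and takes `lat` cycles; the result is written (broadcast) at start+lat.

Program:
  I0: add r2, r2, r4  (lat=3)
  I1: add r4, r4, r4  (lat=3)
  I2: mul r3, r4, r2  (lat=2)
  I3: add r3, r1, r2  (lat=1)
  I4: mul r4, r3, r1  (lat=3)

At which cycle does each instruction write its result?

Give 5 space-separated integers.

I0 add r2: issue@1 deps=(None,None) exec_start@1 write@4
I1 add r4: issue@2 deps=(None,None) exec_start@2 write@5
I2 mul r3: issue@3 deps=(1,0) exec_start@5 write@7
I3 add r3: issue@4 deps=(None,0) exec_start@4 write@5
I4 mul r4: issue@5 deps=(3,None) exec_start@5 write@8

Answer: 4 5 7 5 8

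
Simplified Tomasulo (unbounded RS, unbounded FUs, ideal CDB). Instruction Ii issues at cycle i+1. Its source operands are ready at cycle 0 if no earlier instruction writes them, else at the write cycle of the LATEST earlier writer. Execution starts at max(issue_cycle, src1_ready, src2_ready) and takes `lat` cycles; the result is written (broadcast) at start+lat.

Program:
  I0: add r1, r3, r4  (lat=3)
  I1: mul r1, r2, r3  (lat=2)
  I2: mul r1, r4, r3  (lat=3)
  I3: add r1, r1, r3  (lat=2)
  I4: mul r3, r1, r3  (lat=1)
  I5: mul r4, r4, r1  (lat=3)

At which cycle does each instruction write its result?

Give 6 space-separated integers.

I0 add r1: issue@1 deps=(None,None) exec_start@1 write@4
I1 mul r1: issue@2 deps=(None,None) exec_start@2 write@4
I2 mul r1: issue@3 deps=(None,None) exec_start@3 write@6
I3 add r1: issue@4 deps=(2,None) exec_start@6 write@8
I4 mul r3: issue@5 deps=(3,None) exec_start@8 write@9
I5 mul r4: issue@6 deps=(None,3) exec_start@8 write@11

Answer: 4 4 6 8 9 11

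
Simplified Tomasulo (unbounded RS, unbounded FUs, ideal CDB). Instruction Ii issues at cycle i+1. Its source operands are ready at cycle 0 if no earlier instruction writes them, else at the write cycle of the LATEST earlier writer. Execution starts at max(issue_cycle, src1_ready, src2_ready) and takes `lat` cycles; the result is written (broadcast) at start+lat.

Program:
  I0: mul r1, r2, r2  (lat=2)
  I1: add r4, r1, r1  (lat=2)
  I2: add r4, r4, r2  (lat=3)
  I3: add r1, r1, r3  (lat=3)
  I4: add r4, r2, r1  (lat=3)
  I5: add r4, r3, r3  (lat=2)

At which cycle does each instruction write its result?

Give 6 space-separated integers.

Answer: 3 5 8 7 10 8

Derivation:
I0 mul r1: issue@1 deps=(None,None) exec_start@1 write@3
I1 add r4: issue@2 deps=(0,0) exec_start@3 write@5
I2 add r4: issue@3 deps=(1,None) exec_start@5 write@8
I3 add r1: issue@4 deps=(0,None) exec_start@4 write@7
I4 add r4: issue@5 deps=(None,3) exec_start@7 write@10
I5 add r4: issue@6 deps=(None,None) exec_start@6 write@8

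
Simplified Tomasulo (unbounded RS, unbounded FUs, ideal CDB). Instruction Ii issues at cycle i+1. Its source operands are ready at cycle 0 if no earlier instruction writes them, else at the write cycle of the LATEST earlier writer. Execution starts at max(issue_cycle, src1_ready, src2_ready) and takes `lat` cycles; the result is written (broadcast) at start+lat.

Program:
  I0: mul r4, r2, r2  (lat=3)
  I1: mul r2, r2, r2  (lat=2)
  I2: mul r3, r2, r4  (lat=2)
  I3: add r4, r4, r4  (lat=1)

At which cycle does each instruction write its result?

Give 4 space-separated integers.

Answer: 4 4 6 5

Derivation:
I0 mul r4: issue@1 deps=(None,None) exec_start@1 write@4
I1 mul r2: issue@2 deps=(None,None) exec_start@2 write@4
I2 mul r3: issue@3 deps=(1,0) exec_start@4 write@6
I3 add r4: issue@4 deps=(0,0) exec_start@4 write@5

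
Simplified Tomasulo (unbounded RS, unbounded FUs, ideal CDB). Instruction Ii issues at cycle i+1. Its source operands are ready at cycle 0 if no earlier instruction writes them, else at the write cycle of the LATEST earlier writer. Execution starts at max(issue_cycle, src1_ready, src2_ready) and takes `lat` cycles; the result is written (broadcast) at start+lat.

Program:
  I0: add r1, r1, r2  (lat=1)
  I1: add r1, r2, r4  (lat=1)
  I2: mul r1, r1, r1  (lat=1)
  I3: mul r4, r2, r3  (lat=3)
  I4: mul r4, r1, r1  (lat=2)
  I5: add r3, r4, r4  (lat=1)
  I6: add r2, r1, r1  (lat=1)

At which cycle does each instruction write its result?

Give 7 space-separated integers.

I0 add r1: issue@1 deps=(None,None) exec_start@1 write@2
I1 add r1: issue@2 deps=(None,None) exec_start@2 write@3
I2 mul r1: issue@3 deps=(1,1) exec_start@3 write@4
I3 mul r4: issue@4 deps=(None,None) exec_start@4 write@7
I4 mul r4: issue@5 deps=(2,2) exec_start@5 write@7
I5 add r3: issue@6 deps=(4,4) exec_start@7 write@8
I6 add r2: issue@7 deps=(2,2) exec_start@7 write@8

Answer: 2 3 4 7 7 8 8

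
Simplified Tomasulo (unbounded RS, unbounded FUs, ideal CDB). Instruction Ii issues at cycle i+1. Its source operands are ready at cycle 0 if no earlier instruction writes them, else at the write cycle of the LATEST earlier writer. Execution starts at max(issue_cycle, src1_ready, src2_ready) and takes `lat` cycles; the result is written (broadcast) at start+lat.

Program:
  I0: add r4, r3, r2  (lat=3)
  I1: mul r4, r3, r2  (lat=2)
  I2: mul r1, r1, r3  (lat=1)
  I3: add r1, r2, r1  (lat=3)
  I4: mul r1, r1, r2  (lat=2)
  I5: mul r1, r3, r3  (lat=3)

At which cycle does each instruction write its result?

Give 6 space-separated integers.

Answer: 4 4 4 7 9 9

Derivation:
I0 add r4: issue@1 deps=(None,None) exec_start@1 write@4
I1 mul r4: issue@2 deps=(None,None) exec_start@2 write@4
I2 mul r1: issue@3 deps=(None,None) exec_start@3 write@4
I3 add r1: issue@4 deps=(None,2) exec_start@4 write@7
I4 mul r1: issue@5 deps=(3,None) exec_start@7 write@9
I5 mul r1: issue@6 deps=(None,None) exec_start@6 write@9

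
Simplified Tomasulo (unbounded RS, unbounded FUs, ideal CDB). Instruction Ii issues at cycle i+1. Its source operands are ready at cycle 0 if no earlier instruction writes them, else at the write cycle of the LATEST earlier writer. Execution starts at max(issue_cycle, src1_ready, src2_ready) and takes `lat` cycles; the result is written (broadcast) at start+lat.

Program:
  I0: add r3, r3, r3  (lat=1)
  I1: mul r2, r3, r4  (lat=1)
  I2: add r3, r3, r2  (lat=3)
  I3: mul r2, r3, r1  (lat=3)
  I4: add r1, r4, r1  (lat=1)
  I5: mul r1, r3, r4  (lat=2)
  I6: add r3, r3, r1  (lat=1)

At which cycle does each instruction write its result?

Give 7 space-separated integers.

Answer: 2 3 6 9 6 8 9

Derivation:
I0 add r3: issue@1 deps=(None,None) exec_start@1 write@2
I1 mul r2: issue@2 deps=(0,None) exec_start@2 write@3
I2 add r3: issue@3 deps=(0,1) exec_start@3 write@6
I3 mul r2: issue@4 deps=(2,None) exec_start@6 write@9
I4 add r1: issue@5 deps=(None,None) exec_start@5 write@6
I5 mul r1: issue@6 deps=(2,None) exec_start@6 write@8
I6 add r3: issue@7 deps=(2,5) exec_start@8 write@9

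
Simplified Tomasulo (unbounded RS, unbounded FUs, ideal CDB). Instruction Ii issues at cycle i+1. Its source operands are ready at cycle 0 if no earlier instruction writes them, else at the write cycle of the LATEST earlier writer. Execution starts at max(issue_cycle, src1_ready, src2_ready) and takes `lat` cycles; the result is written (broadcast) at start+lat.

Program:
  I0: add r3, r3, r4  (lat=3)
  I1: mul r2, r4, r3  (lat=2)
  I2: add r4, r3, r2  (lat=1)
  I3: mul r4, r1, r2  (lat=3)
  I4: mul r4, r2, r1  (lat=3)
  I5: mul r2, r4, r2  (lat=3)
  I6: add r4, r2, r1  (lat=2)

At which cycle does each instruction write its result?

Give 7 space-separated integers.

Answer: 4 6 7 9 9 12 14

Derivation:
I0 add r3: issue@1 deps=(None,None) exec_start@1 write@4
I1 mul r2: issue@2 deps=(None,0) exec_start@4 write@6
I2 add r4: issue@3 deps=(0,1) exec_start@6 write@7
I3 mul r4: issue@4 deps=(None,1) exec_start@6 write@9
I4 mul r4: issue@5 deps=(1,None) exec_start@6 write@9
I5 mul r2: issue@6 deps=(4,1) exec_start@9 write@12
I6 add r4: issue@7 deps=(5,None) exec_start@12 write@14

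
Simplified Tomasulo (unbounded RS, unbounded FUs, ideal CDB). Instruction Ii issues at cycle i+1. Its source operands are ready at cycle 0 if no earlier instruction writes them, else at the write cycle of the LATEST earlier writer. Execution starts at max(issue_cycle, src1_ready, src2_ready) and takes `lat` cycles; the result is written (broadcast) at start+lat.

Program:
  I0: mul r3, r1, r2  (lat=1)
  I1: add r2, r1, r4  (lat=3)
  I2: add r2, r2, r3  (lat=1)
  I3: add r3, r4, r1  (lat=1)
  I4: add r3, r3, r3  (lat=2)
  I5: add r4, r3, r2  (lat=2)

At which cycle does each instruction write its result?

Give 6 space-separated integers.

I0 mul r3: issue@1 deps=(None,None) exec_start@1 write@2
I1 add r2: issue@2 deps=(None,None) exec_start@2 write@5
I2 add r2: issue@3 deps=(1,0) exec_start@5 write@6
I3 add r3: issue@4 deps=(None,None) exec_start@4 write@5
I4 add r3: issue@5 deps=(3,3) exec_start@5 write@7
I5 add r4: issue@6 deps=(4,2) exec_start@7 write@9

Answer: 2 5 6 5 7 9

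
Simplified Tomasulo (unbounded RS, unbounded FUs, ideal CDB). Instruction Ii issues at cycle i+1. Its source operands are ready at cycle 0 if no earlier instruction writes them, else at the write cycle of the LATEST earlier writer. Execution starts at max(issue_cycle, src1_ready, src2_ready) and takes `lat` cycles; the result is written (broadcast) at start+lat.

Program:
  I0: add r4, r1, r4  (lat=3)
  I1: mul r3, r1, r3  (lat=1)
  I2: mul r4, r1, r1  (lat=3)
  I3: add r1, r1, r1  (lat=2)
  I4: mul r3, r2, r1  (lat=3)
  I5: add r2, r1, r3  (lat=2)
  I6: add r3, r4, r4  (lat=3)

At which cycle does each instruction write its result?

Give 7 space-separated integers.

I0 add r4: issue@1 deps=(None,None) exec_start@1 write@4
I1 mul r3: issue@2 deps=(None,None) exec_start@2 write@3
I2 mul r4: issue@3 deps=(None,None) exec_start@3 write@6
I3 add r1: issue@4 deps=(None,None) exec_start@4 write@6
I4 mul r3: issue@5 deps=(None,3) exec_start@6 write@9
I5 add r2: issue@6 deps=(3,4) exec_start@9 write@11
I6 add r3: issue@7 deps=(2,2) exec_start@7 write@10

Answer: 4 3 6 6 9 11 10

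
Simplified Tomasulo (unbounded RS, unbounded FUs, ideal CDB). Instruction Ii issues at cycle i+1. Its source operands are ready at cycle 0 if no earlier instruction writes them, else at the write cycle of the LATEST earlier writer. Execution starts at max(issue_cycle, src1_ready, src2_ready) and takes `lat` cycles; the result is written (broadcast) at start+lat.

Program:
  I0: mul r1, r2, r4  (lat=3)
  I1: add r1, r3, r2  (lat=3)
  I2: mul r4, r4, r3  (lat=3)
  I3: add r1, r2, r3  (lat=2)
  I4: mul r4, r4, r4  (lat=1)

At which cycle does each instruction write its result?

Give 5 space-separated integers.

I0 mul r1: issue@1 deps=(None,None) exec_start@1 write@4
I1 add r1: issue@2 deps=(None,None) exec_start@2 write@5
I2 mul r4: issue@3 deps=(None,None) exec_start@3 write@6
I3 add r1: issue@4 deps=(None,None) exec_start@4 write@6
I4 mul r4: issue@5 deps=(2,2) exec_start@6 write@7

Answer: 4 5 6 6 7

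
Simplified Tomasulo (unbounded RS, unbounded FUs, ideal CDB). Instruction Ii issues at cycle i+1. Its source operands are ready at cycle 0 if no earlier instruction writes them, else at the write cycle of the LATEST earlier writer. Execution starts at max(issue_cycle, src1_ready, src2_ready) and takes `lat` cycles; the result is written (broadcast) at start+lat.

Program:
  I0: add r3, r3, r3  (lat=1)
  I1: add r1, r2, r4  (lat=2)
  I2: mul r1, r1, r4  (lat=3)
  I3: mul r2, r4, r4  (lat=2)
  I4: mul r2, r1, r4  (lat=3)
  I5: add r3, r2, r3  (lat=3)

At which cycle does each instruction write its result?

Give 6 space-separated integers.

Answer: 2 4 7 6 10 13

Derivation:
I0 add r3: issue@1 deps=(None,None) exec_start@1 write@2
I1 add r1: issue@2 deps=(None,None) exec_start@2 write@4
I2 mul r1: issue@3 deps=(1,None) exec_start@4 write@7
I3 mul r2: issue@4 deps=(None,None) exec_start@4 write@6
I4 mul r2: issue@5 deps=(2,None) exec_start@7 write@10
I5 add r3: issue@6 deps=(4,0) exec_start@10 write@13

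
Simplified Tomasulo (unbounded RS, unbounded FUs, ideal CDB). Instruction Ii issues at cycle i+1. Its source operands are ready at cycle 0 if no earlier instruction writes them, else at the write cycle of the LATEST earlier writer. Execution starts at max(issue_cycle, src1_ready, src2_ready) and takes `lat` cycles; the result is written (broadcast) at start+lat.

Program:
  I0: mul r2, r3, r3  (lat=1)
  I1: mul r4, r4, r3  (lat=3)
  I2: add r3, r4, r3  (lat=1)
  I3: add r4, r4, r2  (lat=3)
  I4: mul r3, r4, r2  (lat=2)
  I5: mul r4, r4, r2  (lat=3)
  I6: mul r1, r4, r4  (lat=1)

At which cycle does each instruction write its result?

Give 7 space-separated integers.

Answer: 2 5 6 8 10 11 12

Derivation:
I0 mul r2: issue@1 deps=(None,None) exec_start@1 write@2
I1 mul r4: issue@2 deps=(None,None) exec_start@2 write@5
I2 add r3: issue@3 deps=(1,None) exec_start@5 write@6
I3 add r4: issue@4 deps=(1,0) exec_start@5 write@8
I4 mul r3: issue@5 deps=(3,0) exec_start@8 write@10
I5 mul r4: issue@6 deps=(3,0) exec_start@8 write@11
I6 mul r1: issue@7 deps=(5,5) exec_start@11 write@12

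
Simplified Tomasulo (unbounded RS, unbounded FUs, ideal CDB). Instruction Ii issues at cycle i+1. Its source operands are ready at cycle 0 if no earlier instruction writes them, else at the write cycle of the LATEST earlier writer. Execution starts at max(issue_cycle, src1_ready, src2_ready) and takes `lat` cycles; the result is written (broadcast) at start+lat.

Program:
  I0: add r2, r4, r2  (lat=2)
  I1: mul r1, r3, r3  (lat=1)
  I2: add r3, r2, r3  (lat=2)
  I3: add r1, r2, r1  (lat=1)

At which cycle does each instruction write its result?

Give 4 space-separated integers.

Answer: 3 3 5 5

Derivation:
I0 add r2: issue@1 deps=(None,None) exec_start@1 write@3
I1 mul r1: issue@2 deps=(None,None) exec_start@2 write@3
I2 add r3: issue@3 deps=(0,None) exec_start@3 write@5
I3 add r1: issue@4 deps=(0,1) exec_start@4 write@5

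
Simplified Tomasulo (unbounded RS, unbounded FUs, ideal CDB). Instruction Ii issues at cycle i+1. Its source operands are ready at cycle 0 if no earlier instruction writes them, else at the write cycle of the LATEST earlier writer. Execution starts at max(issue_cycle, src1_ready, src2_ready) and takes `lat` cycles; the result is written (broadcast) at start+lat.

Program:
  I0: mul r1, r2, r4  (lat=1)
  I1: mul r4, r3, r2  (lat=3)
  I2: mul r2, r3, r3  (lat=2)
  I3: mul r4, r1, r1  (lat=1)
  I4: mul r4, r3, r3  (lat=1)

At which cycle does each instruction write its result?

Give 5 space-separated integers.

I0 mul r1: issue@1 deps=(None,None) exec_start@1 write@2
I1 mul r4: issue@2 deps=(None,None) exec_start@2 write@5
I2 mul r2: issue@3 deps=(None,None) exec_start@3 write@5
I3 mul r4: issue@4 deps=(0,0) exec_start@4 write@5
I4 mul r4: issue@5 deps=(None,None) exec_start@5 write@6

Answer: 2 5 5 5 6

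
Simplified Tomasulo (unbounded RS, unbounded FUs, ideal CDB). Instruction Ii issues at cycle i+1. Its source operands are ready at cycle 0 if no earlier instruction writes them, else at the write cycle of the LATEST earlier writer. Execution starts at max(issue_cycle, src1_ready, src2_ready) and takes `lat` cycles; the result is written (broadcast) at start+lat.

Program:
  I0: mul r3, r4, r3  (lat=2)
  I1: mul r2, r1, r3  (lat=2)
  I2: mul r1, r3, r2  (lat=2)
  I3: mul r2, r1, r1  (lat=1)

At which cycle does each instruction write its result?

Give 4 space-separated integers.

I0 mul r3: issue@1 deps=(None,None) exec_start@1 write@3
I1 mul r2: issue@2 deps=(None,0) exec_start@3 write@5
I2 mul r1: issue@3 deps=(0,1) exec_start@5 write@7
I3 mul r2: issue@4 deps=(2,2) exec_start@7 write@8

Answer: 3 5 7 8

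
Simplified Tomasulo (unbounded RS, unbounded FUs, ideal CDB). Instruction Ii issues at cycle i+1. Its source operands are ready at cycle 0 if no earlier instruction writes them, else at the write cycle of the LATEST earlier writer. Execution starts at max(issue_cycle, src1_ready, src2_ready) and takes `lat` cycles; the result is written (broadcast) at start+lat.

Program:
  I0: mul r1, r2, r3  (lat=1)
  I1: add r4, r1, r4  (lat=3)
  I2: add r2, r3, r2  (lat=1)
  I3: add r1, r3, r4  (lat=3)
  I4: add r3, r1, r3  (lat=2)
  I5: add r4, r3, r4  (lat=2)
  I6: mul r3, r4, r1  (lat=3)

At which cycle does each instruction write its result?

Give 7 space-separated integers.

I0 mul r1: issue@1 deps=(None,None) exec_start@1 write@2
I1 add r4: issue@2 deps=(0,None) exec_start@2 write@5
I2 add r2: issue@3 deps=(None,None) exec_start@3 write@4
I3 add r1: issue@4 deps=(None,1) exec_start@5 write@8
I4 add r3: issue@5 deps=(3,None) exec_start@8 write@10
I5 add r4: issue@6 deps=(4,1) exec_start@10 write@12
I6 mul r3: issue@7 deps=(5,3) exec_start@12 write@15

Answer: 2 5 4 8 10 12 15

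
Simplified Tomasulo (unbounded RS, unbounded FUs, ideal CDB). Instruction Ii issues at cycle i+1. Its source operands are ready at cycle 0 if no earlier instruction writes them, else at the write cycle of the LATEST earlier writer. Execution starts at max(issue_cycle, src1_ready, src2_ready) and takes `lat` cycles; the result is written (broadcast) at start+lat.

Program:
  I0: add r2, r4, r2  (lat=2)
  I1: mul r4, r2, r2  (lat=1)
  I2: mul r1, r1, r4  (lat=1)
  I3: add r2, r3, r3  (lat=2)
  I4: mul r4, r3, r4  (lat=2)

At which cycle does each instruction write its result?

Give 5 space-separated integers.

I0 add r2: issue@1 deps=(None,None) exec_start@1 write@3
I1 mul r4: issue@2 deps=(0,0) exec_start@3 write@4
I2 mul r1: issue@3 deps=(None,1) exec_start@4 write@5
I3 add r2: issue@4 deps=(None,None) exec_start@4 write@6
I4 mul r4: issue@5 deps=(None,1) exec_start@5 write@7

Answer: 3 4 5 6 7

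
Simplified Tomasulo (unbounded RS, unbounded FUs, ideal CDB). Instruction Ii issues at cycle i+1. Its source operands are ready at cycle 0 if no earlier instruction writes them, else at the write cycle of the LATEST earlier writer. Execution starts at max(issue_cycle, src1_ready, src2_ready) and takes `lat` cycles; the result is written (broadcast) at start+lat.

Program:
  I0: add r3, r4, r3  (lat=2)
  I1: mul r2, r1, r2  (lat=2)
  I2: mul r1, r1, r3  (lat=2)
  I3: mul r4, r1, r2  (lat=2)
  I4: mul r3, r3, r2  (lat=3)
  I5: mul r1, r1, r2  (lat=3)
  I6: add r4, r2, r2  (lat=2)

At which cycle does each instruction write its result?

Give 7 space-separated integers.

Answer: 3 4 5 7 8 9 9

Derivation:
I0 add r3: issue@1 deps=(None,None) exec_start@1 write@3
I1 mul r2: issue@2 deps=(None,None) exec_start@2 write@4
I2 mul r1: issue@3 deps=(None,0) exec_start@3 write@5
I3 mul r4: issue@4 deps=(2,1) exec_start@5 write@7
I4 mul r3: issue@5 deps=(0,1) exec_start@5 write@8
I5 mul r1: issue@6 deps=(2,1) exec_start@6 write@9
I6 add r4: issue@7 deps=(1,1) exec_start@7 write@9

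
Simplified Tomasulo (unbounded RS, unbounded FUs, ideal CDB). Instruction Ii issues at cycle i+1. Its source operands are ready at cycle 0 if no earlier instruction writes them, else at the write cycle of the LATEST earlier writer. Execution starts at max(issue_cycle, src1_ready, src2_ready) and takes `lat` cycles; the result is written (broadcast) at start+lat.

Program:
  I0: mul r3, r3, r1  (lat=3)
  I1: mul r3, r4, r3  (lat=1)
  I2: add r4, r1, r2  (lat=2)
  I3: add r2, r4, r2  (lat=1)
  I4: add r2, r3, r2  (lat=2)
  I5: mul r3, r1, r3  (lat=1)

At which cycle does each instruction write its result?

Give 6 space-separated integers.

I0 mul r3: issue@1 deps=(None,None) exec_start@1 write@4
I1 mul r3: issue@2 deps=(None,0) exec_start@4 write@5
I2 add r4: issue@3 deps=(None,None) exec_start@3 write@5
I3 add r2: issue@4 deps=(2,None) exec_start@5 write@6
I4 add r2: issue@5 deps=(1,3) exec_start@6 write@8
I5 mul r3: issue@6 deps=(None,1) exec_start@6 write@7

Answer: 4 5 5 6 8 7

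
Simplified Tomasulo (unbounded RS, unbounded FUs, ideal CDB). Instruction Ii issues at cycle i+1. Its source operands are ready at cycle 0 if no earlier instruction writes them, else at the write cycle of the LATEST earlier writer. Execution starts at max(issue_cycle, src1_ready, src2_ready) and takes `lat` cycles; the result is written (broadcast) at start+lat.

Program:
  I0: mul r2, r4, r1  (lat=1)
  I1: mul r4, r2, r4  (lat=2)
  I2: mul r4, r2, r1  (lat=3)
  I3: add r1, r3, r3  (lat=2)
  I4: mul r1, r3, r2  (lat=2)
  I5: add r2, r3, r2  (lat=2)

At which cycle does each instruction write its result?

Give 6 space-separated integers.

Answer: 2 4 6 6 7 8

Derivation:
I0 mul r2: issue@1 deps=(None,None) exec_start@1 write@2
I1 mul r4: issue@2 deps=(0,None) exec_start@2 write@4
I2 mul r4: issue@3 deps=(0,None) exec_start@3 write@6
I3 add r1: issue@4 deps=(None,None) exec_start@4 write@6
I4 mul r1: issue@5 deps=(None,0) exec_start@5 write@7
I5 add r2: issue@6 deps=(None,0) exec_start@6 write@8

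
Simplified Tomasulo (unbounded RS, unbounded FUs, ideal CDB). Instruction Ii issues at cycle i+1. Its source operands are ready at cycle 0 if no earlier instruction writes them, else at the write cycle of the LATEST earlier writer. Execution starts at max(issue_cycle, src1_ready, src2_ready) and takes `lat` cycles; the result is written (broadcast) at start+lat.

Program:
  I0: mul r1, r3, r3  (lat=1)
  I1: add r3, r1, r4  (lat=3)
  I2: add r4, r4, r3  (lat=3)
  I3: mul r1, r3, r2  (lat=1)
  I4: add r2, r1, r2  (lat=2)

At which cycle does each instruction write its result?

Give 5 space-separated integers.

Answer: 2 5 8 6 8

Derivation:
I0 mul r1: issue@1 deps=(None,None) exec_start@1 write@2
I1 add r3: issue@2 deps=(0,None) exec_start@2 write@5
I2 add r4: issue@3 deps=(None,1) exec_start@5 write@8
I3 mul r1: issue@4 deps=(1,None) exec_start@5 write@6
I4 add r2: issue@5 deps=(3,None) exec_start@6 write@8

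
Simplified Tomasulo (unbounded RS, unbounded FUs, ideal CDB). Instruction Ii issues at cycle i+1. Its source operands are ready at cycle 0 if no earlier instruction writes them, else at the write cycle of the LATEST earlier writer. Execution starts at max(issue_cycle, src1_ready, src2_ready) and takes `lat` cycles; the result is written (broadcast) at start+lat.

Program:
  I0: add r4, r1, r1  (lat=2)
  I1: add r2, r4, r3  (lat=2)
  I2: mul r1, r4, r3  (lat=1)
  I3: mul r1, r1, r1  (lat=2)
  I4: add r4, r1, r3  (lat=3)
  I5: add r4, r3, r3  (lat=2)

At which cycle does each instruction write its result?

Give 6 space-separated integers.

Answer: 3 5 4 6 9 8

Derivation:
I0 add r4: issue@1 deps=(None,None) exec_start@1 write@3
I1 add r2: issue@2 deps=(0,None) exec_start@3 write@5
I2 mul r1: issue@3 deps=(0,None) exec_start@3 write@4
I3 mul r1: issue@4 deps=(2,2) exec_start@4 write@6
I4 add r4: issue@5 deps=(3,None) exec_start@6 write@9
I5 add r4: issue@6 deps=(None,None) exec_start@6 write@8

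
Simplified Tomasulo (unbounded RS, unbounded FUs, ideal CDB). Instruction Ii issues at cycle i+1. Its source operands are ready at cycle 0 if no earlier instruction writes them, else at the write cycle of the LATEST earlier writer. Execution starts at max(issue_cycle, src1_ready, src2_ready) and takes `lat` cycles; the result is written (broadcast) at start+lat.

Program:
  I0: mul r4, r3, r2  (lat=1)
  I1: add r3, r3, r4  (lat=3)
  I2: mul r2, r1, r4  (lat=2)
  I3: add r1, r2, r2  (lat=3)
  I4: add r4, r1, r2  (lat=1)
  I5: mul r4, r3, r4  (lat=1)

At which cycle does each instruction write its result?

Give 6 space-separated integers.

Answer: 2 5 5 8 9 10

Derivation:
I0 mul r4: issue@1 deps=(None,None) exec_start@1 write@2
I1 add r3: issue@2 deps=(None,0) exec_start@2 write@5
I2 mul r2: issue@3 deps=(None,0) exec_start@3 write@5
I3 add r1: issue@4 deps=(2,2) exec_start@5 write@8
I4 add r4: issue@5 deps=(3,2) exec_start@8 write@9
I5 mul r4: issue@6 deps=(1,4) exec_start@9 write@10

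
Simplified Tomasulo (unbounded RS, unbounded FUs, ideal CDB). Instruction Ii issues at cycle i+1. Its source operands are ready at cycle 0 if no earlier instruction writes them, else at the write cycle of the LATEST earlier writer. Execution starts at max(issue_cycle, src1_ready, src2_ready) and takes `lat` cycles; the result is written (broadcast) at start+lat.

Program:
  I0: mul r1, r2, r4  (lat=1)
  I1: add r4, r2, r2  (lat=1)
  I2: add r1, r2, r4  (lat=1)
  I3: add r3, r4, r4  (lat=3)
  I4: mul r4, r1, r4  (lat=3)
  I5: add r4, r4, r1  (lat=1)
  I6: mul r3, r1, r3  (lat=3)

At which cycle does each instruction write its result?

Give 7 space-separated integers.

Answer: 2 3 4 7 8 9 10

Derivation:
I0 mul r1: issue@1 deps=(None,None) exec_start@1 write@2
I1 add r4: issue@2 deps=(None,None) exec_start@2 write@3
I2 add r1: issue@3 deps=(None,1) exec_start@3 write@4
I3 add r3: issue@4 deps=(1,1) exec_start@4 write@7
I4 mul r4: issue@5 deps=(2,1) exec_start@5 write@8
I5 add r4: issue@6 deps=(4,2) exec_start@8 write@9
I6 mul r3: issue@7 deps=(2,3) exec_start@7 write@10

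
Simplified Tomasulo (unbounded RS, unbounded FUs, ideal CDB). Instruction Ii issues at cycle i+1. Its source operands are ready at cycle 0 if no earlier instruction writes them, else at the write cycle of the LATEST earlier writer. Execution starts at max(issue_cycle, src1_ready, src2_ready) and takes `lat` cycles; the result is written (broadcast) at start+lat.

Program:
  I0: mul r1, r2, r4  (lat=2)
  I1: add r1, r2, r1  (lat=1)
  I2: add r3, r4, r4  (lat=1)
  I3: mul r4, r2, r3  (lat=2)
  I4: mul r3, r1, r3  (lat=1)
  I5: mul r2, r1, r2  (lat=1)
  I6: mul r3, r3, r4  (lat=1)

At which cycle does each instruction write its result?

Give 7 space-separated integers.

I0 mul r1: issue@1 deps=(None,None) exec_start@1 write@3
I1 add r1: issue@2 deps=(None,0) exec_start@3 write@4
I2 add r3: issue@3 deps=(None,None) exec_start@3 write@4
I3 mul r4: issue@4 deps=(None,2) exec_start@4 write@6
I4 mul r3: issue@5 deps=(1,2) exec_start@5 write@6
I5 mul r2: issue@6 deps=(1,None) exec_start@6 write@7
I6 mul r3: issue@7 deps=(4,3) exec_start@7 write@8

Answer: 3 4 4 6 6 7 8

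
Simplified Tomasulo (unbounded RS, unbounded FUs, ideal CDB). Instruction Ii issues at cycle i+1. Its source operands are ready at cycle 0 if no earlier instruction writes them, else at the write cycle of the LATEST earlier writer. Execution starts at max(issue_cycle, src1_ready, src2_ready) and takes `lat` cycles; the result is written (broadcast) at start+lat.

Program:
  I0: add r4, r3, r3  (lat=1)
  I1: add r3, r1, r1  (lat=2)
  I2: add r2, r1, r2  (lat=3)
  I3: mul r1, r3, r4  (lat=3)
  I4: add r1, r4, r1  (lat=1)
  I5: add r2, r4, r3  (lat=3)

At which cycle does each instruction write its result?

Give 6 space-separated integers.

Answer: 2 4 6 7 8 9

Derivation:
I0 add r4: issue@1 deps=(None,None) exec_start@1 write@2
I1 add r3: issue@2 deps=(None,None) exec_start@2 write@4
I2 add r2: issue@3 deps=(None,None) exec_start@3 write@6
I3 mul r1: issue@4 deps=(1,0) exec_start@4 write@7
I4 add r1: issue@5 deps=(0,3) exec_start@7 write@8
I5 add r2: issue@6 deps=(0,1) exec_start@6 write@9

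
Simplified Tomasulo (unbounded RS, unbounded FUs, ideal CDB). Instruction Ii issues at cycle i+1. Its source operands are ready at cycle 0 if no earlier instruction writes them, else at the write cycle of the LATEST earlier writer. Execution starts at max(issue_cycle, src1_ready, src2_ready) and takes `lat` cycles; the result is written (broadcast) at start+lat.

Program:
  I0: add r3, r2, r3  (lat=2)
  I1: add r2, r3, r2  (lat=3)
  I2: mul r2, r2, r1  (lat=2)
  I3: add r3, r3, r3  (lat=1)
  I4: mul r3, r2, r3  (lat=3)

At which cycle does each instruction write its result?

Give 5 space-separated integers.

Answer: 3 6 8 5 11

Derivation:
I0 add r3: issue@1 deps=(None,None) exec_start@1 write@3
I1 add r2: issue@2 deps=(0,None) exec_start@3 write@6
I2 mul r2: issue@3 deps=(1,None) exec_start@6 write@8
I3 add r3: issue@4 deps=(0,0) exec_start@4 write@5
I4 mul r3: issue@5 deps=(2,3) exec_start@8 write@11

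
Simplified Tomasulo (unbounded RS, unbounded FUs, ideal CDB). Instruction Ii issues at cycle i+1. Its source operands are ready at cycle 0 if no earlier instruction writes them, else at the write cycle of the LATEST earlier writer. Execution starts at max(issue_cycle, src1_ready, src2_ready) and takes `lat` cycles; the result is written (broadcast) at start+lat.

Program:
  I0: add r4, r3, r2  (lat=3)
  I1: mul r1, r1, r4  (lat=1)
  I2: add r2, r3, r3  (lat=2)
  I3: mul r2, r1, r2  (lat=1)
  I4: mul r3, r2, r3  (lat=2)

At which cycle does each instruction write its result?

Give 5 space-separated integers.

I0 add r4: issue@1 deps=(None,None) exec_start@1 write@4
I1 mul r1: issue@2 deps=(None,0) exec_start@4 write@5
I2 add r2: issue@3 deps=(None,None) exec_start@3 write@5
I3 mul r2: issue@4 deps=(1,2) exec_start@5 write@6
I4 mul r3: issue@5 deps=(3,None) exec_start@6 write@8

Answer: 4 5 5 6 8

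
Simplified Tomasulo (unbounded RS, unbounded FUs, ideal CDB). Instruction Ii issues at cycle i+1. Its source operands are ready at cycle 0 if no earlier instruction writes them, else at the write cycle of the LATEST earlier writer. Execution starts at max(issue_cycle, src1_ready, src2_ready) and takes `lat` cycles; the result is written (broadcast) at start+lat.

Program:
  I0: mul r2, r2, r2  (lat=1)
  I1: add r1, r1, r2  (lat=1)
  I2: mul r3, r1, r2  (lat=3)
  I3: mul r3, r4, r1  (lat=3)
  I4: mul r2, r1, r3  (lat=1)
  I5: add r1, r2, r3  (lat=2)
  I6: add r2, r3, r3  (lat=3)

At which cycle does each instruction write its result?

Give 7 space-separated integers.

I0 mul r2: issue@1 deps=(None,None) exec_start@1 write@2
I1 add r1: issue@2 deps=(None,0) exec_start@2 write@3
I2 mul r3: issue@3 deps=(1,0) exec_start@3 write@6
I3 mul r3: issue@4 deps=(None,1) exec_start@4 write@7
I4 mul r2: issue@5 deps=(1,3) exec_start@7 write@8
I5 add r1: issue@6 deps=(4,3) exec_start@8 write@10
I6 add r2: issue@7 deps=(3,3) exec_start@7 write@10

Answer: 2 3 6 7 8 10 10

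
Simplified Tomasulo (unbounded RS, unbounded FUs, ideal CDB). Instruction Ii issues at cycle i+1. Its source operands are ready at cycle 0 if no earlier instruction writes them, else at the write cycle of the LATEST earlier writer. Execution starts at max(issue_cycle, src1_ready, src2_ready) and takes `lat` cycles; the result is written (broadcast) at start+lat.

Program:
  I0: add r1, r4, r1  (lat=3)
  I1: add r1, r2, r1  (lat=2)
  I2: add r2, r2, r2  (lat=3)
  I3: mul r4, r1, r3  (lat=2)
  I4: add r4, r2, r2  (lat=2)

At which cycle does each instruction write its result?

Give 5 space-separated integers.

I0 add r1: issue@1 deps=(None,None) exec_start@1 write@4
I1 add r1: issue@2 deps=(None,0) exec_start@4 write@6
I2 add r2: issue@3 deps=(None,None) exec_start@3 write@6
I3 mul r4: issue@4 deps=(1,None) exec_start@6 write@8
I4 add r4: issue@5 deps=(2,2) exec_start@6 write@8

Answer: 4 6 6 8 8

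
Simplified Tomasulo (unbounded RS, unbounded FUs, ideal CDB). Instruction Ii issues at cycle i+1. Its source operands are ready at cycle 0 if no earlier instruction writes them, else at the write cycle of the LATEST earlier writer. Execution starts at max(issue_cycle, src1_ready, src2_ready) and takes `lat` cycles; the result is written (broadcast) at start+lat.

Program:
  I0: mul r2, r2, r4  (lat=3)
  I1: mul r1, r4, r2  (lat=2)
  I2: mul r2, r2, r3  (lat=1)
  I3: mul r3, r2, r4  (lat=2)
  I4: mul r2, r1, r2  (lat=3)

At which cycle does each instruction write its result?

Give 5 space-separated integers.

Answer: 4 6 5 7 9

Derivation:
I0 mul r2: issue@1 deps=(None,None) exec_start@1 write@4
I1 mul r1: issue@2 deps=(None,0) exec_start@4 write@6
I2 mul r2: issue@3 deps=(0,None) exec_start@4 write@5
I3 mul r3: issue@4 deps=(2,None) exec_start@5 write@7
I4 mul r2: issue@5 deps=(1,2) exec_start@6 write@9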